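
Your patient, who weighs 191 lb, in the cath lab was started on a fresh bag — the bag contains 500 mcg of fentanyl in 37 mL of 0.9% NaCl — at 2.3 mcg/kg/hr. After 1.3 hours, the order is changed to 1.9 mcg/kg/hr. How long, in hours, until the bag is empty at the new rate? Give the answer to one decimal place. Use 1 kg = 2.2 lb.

1.5 hours

Initial rate:
Weight = 191 lb ÷ 2.2 lb/kg = 86.81818 kg
Dose = 2.3 mcg/kg/hr × 86.81818 kg = 199.6818 mcg/hr
Concentration = 500 mcg ÷ 37 mL = 13.51351 mcg/mL
Rate = 199.6818 mcg/hr ÷ 13.51351 mcg/mL = 14.77645 mL/hr
Volume infused so far = 14.77645 mL/hr × 1.3 hr = 19.20939 mL
Volume remaining = 37 − 19.20939 = 17.79061 mL
New rate:
Dose = 1.9 mcg/kg/hr × 86.81818 kg = 164.9545 mcg/hr
Rate = 164.9545 mcg/hr ÷ 13.51351 mcg/mL = 12.20664 mL/hr
Time remaining = 17.79061 mL ÷ 12.20664 mL/hr = 1.457454 hr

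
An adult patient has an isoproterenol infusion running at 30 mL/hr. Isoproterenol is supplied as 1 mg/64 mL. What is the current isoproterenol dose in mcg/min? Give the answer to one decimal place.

7.8 mcg/min

Concentration = 1 mg ÷ 64 mL = 0.015625 mg/mL = 15.625 mcg/mL
Drug rate = 30 mL/hr × 15.625 mcg/mL = 468.75 mcg/hr
468.75 mcg/hr ÷ 60 min/hr = 7.8125 mcg/min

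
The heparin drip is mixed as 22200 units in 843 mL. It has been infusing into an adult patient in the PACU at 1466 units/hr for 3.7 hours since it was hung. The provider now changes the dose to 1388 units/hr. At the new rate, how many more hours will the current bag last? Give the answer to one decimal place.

Initial rate:
Concentration = 22200 units ÷ 843 mL = 26.33452 units/mL
Rate = 1466 units/hr ÷ 26.33452 units/mL = 55.66838 mL/hr
Volume infused so far = 55.66838 mL/hr × 3.7 hr = 205.973 mL
Volume remaining = 843 − 205.973 = 637.027 mL
New rate:
Rate = 1388 units/hr ÷ 26.33452 units/mL = 52.70649 mL/hr
Time remaining = 637.027 mL ÷ 52.70649 mL/hr = 12.08631 hr

12.1 hours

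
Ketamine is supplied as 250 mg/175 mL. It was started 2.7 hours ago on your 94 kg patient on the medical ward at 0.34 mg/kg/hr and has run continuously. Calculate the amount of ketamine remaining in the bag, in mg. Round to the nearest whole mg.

164 mg

Dose = 0.34 mg/kg/hr × 94 kg = 31.96 mg/hr
Concentration = 250 mg ÷ 175 mL = 1.428571 mg/mL
Rate = 31.96 mg/hr ÷ 1.428571 mg/mL = 22.372 mL/hr
Volume infused = 22.372 mL/hr × 2.7 hr = 60.4044 mL
Volume remaining = 175 − 60.4044 = 114.5956 mL
Drug remaining = 114.5956 mL × 1.428571 mg/mL = 163.708 mg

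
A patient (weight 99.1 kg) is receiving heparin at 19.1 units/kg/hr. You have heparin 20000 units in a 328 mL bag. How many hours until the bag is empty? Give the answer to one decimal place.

Dose = 19.1 units/kg/hr × 99.1 kg = 1892.81 units/hr
Concentration = 20000 units ÷ 328 mL = 60.97561 units/mL
Rate = 1892.81 units/hr ÷ 60.97561 units/mL = 31.04208 mL/hr
Duration = 328 mL ÷ 31.04208 mL/hr = 10.5663 hr

10.6 hours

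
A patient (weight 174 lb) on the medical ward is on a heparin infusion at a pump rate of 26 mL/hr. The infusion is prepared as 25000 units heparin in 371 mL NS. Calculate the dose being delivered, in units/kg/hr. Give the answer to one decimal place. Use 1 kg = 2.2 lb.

22.2 units/kg/hr

Weight = 174 lb ÷ 2.2 lb/kg = 79.09091 kg
Concentration = 25000 units ÷ 371 mL = 67.38544 units/mL
Drug rate = 26 mL/hr × 67.38544 units/mL = 1752.022 units/hr
1752.022 units/hr ÷ 79.09091 kg = 22.152 units/kg/hr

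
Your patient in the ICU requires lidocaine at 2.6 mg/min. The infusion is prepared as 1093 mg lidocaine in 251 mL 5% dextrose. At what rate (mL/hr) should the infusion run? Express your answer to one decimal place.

35.8 mL/hr

2.6 mg/min × 60 min/hr = 156 mg/hr
Concentration = 1093 mg ÷ 251 mL = 4.354582 mg/mL
Rate = 156 mg/hr ÷ 4.354582 mg/mL = 35.82434 mL/hr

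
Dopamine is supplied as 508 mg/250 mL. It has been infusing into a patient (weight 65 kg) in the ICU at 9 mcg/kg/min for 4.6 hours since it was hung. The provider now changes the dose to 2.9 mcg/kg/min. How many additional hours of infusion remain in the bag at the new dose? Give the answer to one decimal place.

Initial rate:
Dose = 9 mcg/kg/min × 65 kg = 585 mcg/min
585 mcg/min × 60 min/hr = 35100 mcg/hr
Concentration = 508 mg ÷ 250 mL = 2.032 mg/mL = 2032 mcg/mL
Rate = 35100 mcg/hr ÷ 2032 mcg/mL = 17.27362 mL/hr
Volume infused so far = 17.27362 mL/hr × 4.6 hr = 79.45866 mL
Volume remaining = 250 − 79.45866 = 170.5413 mL
New rate:
Dose = 2.9 mcg/kg/min × 65 kg = 188.5 mcg/min
188.5 mcg/min × 60 min/hr = 11310 mcg/hr
Rate = 11310 mcg/hr ÷ 2032 mcg/mL = 5.565945 mL/hr
Time remaining = 170.5413 mL ÷ 5.565945 mL/hr = 30.64014 hr

30.6 hours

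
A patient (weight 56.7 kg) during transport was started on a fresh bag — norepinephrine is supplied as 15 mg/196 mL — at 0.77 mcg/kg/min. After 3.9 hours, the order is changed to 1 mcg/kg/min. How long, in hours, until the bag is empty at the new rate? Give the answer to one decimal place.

1.4 hours

Initial rate:
Dose = 0.77 mcg/kg/min × 56.7 kg = 43.659 mcg/min
43.659 mcg/min × 60 min/hr = 2619.54 mcg/hr
Concentration = 15 mg ÷ 196 mL = 0.07653061 mg/mL = 76.53061 mcg/mL
Rate = 2619.54 mcg/hr ÷ 76.53061 mcg/mL = 34.22866 mL/hr
Volume infused so far = 34.22866 mL/hr × 3.9 hr = 133.4918 mL
Volume remaining = 196 − 133.4918 = 62.50824 mL
New rate:
Dose = 1 mcg/kg/min × 56.7 kg = 56.7 mcg/min
56.7 mcg/min × 60 min/hr = 3402 mcg/hr
Rate = 3402 mcg/hr ÷ 76.53061 mcg/mL = 44.4528 mL/hr
Time remaining = 62.50824 mL ÷ 44.4528 mL/hr = 1.406171 hr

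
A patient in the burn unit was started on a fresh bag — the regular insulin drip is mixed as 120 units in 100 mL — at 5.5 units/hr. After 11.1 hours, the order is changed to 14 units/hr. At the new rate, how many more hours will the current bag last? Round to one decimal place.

Initial rate:
Concentration = 120 units ÷ 100 mL = 1.2 units/mL
Rate = 5.5 units/hr ÷ 1.2 units/mL = 4.583333 mL/hr
Volume infused so far = 4.583333 mL/hr × 11.1 hr = 50.875 mL
Volume remaining = 100 − 50.875 = 49.125 mL
New rate:
Rate = 14 units/hr ÷ 1.2 units/mL = 11.66667 mL/hr
Time remaining = 49.125 mL ÷ 11.66667 mL/hr = 4.210714 hr

4.2 hours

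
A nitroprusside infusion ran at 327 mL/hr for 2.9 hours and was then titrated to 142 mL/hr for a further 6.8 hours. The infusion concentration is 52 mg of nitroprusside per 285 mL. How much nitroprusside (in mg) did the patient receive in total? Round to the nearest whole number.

349 mg

Concentration = 52 mg ÷ 285 mL = 0.1824561 mg/mL
Stage 1: 327 mL/hr × 2.9 hr = 948.3 mL → 948.3 mL × 0.1824561 mg/mL = 173.0232 mg
Stage 2: 142 mL/hr × 6.8 hr = 965.6 mL → 965.6 mL × 0.1824561 mg/mL = 176.1796 mg
Total = 173.0232 + 176.1796 = 349.2028 mg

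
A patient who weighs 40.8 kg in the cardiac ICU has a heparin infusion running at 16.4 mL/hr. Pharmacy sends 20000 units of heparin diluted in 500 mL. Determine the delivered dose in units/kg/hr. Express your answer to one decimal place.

Concentration = 20000 units ÷ 500 mL = 40 units/mL
Drug rate = 16.4 mL/hr × 40 units/mL = 656 units/hr
656 units/hr ÷ 40.8 kg = 16.07843 units/kg/hr

16.1 units/kg/hr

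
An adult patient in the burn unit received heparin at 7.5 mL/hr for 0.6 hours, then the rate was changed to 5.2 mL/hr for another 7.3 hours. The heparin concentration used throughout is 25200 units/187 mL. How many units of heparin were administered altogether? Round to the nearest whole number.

5722 units

Concentration = 25200 units ÷ 187 mL = 134.7594 units/mL
Stage 1: 7.5 mL/hr × 0.6 hr = 4.5 mL → 4.5 mL × 134.7594 units/mL = 606.4171 units
Stage 2: 5.2 mL/hr × 7.3 hr = 37.96 mL → 37.96 mL × 134.7594 units/mL = 5115.465 units
Total = 606.4171 + 5115.465 = 5721.882 units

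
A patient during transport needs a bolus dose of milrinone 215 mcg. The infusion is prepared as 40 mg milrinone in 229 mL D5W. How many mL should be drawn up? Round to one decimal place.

Concentration = 40 mg ÷ 229 mL = 0.1746725 mg/mL = 174.6725 mcg/mL
Volume = 215 mcg ÷ 174.6725 mcg/mL = 1.230875 mL

1.2 mL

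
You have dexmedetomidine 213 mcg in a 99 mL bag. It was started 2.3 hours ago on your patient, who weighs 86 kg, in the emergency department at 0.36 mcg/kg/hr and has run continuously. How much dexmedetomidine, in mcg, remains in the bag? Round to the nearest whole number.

142 mcg

Dose = 0.36 mcg/kg/hr × 86 kg = 30.96 mcg/hr
Concentration = 213 mcg ÷ 99 mL = 2.151515 mcg/mL
Rate = 30.96 mcg/hr ÷ 2.151515 mcg/mL = 14.38986 mL/hr
Volume infused = 14.38986 mL/hr × 2.3 hr = 33.09668 mL
Volume remaining = 99 − 33.09668 = 65.90332 mL
Drug remaining = 65.90332 mL × 2.151515 mcg/mL = 141.792 mcg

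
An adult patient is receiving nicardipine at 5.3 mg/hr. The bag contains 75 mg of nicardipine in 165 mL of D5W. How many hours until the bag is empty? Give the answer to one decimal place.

14.2 hours

Concentration = 75 mg ÷ 165 mL = 0.4545455 mg/mL
Rate = 5.3 mg/hr ÷ 0.4545455 mg/mL = 11.66 mL/hr
Duration = 165 mL ÷ 11.66 mL/hr = 14.15094 hr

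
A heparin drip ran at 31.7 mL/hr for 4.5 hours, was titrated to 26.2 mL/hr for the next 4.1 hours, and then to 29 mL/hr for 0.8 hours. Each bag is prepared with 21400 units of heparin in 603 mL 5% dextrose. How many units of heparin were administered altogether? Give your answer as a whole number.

9698 units

Concentration = 21400 units ÷ 603 mL = 35.48922 units/mL
Stage 1: 31.7 mL/hr × 4.5 hr = 142.65 mL → 142.65 mL × 35.48922 units/mL = 5062.537 units
Stage 2: 26.2 mL/hr × 4.1 hr = 107.42 mL → 107.42 mL × 35.48922 units/mL = 3812.252 units
Stage 3: 29 mL/hr × 0.8 hr = 23.2 mL → 23.2 mL × 35.48922 units/mL = 823.3499 units
Total = 5062.537 + 3812.252 + 823.3499 = 9698.139 units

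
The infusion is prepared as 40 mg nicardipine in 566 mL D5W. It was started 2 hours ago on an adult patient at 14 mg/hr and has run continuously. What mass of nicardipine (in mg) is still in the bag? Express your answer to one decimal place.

Concentration = 40 mg ÷ 566 mL = 0.07067138 mg/mL
Rate = 14 mg/hr ÷ 0.07067138 mg/mL = 198.1 mL/hr
Volume infused = 198.1 mL/hr × 2 hr = 396.2 mL
Volume remaining = 566 − 396.2 = 169.8 mL
Drug remaining = 169.8 mL × 0.07067138 mg/mL = 12 mg

12.0 mg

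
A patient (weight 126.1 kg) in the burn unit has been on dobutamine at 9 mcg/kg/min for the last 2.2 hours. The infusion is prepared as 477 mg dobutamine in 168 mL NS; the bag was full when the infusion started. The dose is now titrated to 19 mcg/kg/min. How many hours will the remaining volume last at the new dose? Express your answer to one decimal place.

2.3 hours

Initial rate:
Dose = 9 mcg/kg/min × 126.1 kg = 1134.9 mcg/min
1134.9 mcg/min × 60 min/hr = 68094 mcg/hr
Concentration = 477 mg ÷ 168 mL = 2.839286 mg/mL = 2839.286 mcg/mL
Rate = 68094 mcg/hr ÷ 2839.286 mcg/mL = 23.98279 mL/hr
Volume infused so far = 23.98279 mL/hr × 2.2 hr = 52.76214 mL
Volume remaining = 168 − 52.76214 = 115.2379 mL
New rate:
Dose = 19 mcg/kg/min × 126.1 kg = 2395.9 mcg/min
2395.9 mcg/min × 60 min/hr = 143754 mcg/hr
Rate = 143754 mcg/hr ÷ 2839.286 mcg/mL = 50.63034 mL/hr
Time remaining = 115.2379 mL ÷ 50.63034 mL/hr = 2.276063 hr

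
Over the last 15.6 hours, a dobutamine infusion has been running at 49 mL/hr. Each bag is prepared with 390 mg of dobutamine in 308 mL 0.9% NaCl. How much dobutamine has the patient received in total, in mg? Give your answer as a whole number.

Concentration = 390 mg ÷ 308 mL = 1.266234 mg/mL = 1266.234 mcg/mL
Drug rate = 49 mL/hr × 1266.234 mcg/mL = 62045.45 mcg/hr
Total = 62045.45 mcg/hr × 15.6 hr = 967909.1 mcg = 967.9091 mg

968 mg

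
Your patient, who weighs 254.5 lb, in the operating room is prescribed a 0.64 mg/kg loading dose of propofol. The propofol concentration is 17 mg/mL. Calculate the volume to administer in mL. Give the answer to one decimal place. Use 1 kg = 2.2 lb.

4.4 mL

Weight = 254.5 lb ÷ 2.2 lb/kg = 115.6818 kg
Dose = 0.64 mg/kg × 115.6818 kg = 74.03636 mg
Volume = 74.03636 mg ÷ 17 mg/mL = 4.35508 mL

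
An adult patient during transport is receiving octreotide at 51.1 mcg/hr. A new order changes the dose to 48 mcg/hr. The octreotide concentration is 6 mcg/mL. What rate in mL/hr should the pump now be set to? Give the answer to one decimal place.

Rate = 48 mcg/hr ÷ 6 mcg/mL = 8 mL/hr

8.0 mL/hr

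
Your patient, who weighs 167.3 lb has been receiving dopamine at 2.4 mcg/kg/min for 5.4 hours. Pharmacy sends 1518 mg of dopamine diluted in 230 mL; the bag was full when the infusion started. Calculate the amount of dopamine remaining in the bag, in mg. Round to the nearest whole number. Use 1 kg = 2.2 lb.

1459 mg

Weight = 167.3 lb ÷ 2.2 lb/kg = 76.04545 kg
Dose = 2.4 mcg/kg/min × 76.04545 kg = 182.5091 mcg/min
182.5091 mcg/min × 60 min/hr = 10950.55 mcg/hr
Concentration = 1518 mg ÷ 230 mL = 6.6 mg/mL = 6600 mcg/mL
Rate = 10950.55 mcg/hr ÷ 6600 mcg/mL = 1.659174 mL/hr
Volume infused = 1.659174 mL/hr × 5.4 hr = 8.959537 mL
Volume remaining = 230 − 8.959537 = 221.0405 mL
Drug remaining = 221.0405 mL × 6600 mcg/mL = 1458867 mcg = 1458.867 mg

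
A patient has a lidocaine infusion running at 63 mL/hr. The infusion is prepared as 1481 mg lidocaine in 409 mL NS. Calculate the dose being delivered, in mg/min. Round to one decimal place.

Concentration = 1481 mg ÷ 409 mL = 3.621027 mg/mL
Drug rate = 63 mL/hr × 3.621027 mg/mL = 228.1247 mg/hr
228.1247 mg/hr ÷ 60 min/hr = 3.802078 mg/min

3.8 mg/min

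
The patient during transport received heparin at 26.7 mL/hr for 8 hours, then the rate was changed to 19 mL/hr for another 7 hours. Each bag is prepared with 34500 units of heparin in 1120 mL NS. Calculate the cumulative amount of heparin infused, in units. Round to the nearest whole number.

Concentration = 34500 units ÷ 1120 mL = 30.80357 units/mL
Stage 1: 26.7 mL/hr × 8 hr = 213.6 mL → 213.6 mL × 30.80357 units/mL = 6579.643 units
Stage 2: 19 mL/hr × 7 hr = 133 mL → 133 mL × 30.80357 units/mL = 4096.875 units
Total = 6579.643 + 4096.875 = 10676.52 units

10677 units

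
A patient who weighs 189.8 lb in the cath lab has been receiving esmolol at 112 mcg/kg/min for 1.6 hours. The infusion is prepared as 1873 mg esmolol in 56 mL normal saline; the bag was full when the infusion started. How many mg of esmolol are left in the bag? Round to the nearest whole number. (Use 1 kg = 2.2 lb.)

945 mg

Weight = 189.8 lb ÷ 2.2 lb/kg = 86.27273 kg
Dose = 112 mcg/kg/min × 86.27273 kg = 9662.545 mcg/min
9662.545 mcg/min × 60 min/hr = 579752.7 mcg/hr
Concentration = 1873 mg ÷ 56 mL = 33.44643 mg/mL = 33446.43 mcg/mL
Rate = 579752.7 mcg/hr ÷ 33446.43 mcg/mL = 17.33377 mL/hr
Volume infused = 17.33377 mL/hr × 1.6 hr = 27.73403 mL
Volume remaining = 56 − 27.73403 = 28.26597 mL
Drug remaining = 28.26597 mL × 33446.43 mcg/mL = 945395.6 mcg = 945.3956 mg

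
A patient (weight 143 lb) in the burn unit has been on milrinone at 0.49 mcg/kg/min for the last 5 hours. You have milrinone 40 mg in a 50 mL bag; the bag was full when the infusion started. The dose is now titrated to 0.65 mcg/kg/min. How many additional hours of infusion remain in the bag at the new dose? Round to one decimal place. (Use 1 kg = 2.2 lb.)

Initial rate:
Weight = 143 lb ÷ 2.2 lb/kg = 65 kg
Dose = 0.49 mcg/kg/min × 65 kg = 31.85 mcg/min
31.85 mcg/min × 60 min/hr = 1911 mcg/hr
Concentration = 40 mg ÷ 50 mL = 0.8 mg/mL = 800 mcg/mL
Rate = 1911 mcg/hr ÷ 800 mcg/mL = 2.38875 mL/hr
Volume infused so far = 2.38875 mL/hr × 5 hr = 11.94375 mL
Volume remaining = 50 − 11.94375 = 38.05625 mL
New rate:
Dose = 0.65 mcg/kg/min × 65 kg = 42.25 mcg/min
42.25 mcg/min × 60 min/hr = 2535 mcg/hr
Rate = 2535 mcg/hr ÷ 800 mcg/mL = 3.16875 mL/hr
Time remaining = 38.05625 mL ÷ 3.16875 mL/hr = 12.00986 hr

12.0 hours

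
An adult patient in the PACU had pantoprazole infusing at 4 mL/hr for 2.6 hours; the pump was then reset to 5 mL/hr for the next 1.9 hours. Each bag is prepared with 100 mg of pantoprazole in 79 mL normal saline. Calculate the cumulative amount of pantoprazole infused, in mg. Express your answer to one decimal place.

25.2 mg

Concentration = 100 mg ÷ 79 mL = 1.265823 mg/mL
Stage 1: 4 mL/hr × 2.6 hr = 10.4 mL → 10.4 mL × 1.265823 mg/mL = 13.16456 mg
Stage 2: 5 mL/hr × 1.9 hr = 9.5 mL → 9.5 mL × 1.265823 mg/mL = 12.02532 mg
Total = 13.16456 + 12.02532 = 25.18987 mg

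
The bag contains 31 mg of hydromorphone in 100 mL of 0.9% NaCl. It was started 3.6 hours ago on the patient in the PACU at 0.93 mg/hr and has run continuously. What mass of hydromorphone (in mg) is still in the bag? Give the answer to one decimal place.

Concentration = 31 mg ÷ 100 mL = 0.31 mg/mL
Rate = 0.93 mg/hr ÷ 0.31 mg/mL = 3 mL/hr
Volume infused = 3 mL/hr × 3.6 hr = 10.8 mL
Volume remaining = 100 − 10.8 = 89.2 mL
Drug remaining = 89.2 mL × 0.31 mg/mL = 27.652 mg

27.7 mg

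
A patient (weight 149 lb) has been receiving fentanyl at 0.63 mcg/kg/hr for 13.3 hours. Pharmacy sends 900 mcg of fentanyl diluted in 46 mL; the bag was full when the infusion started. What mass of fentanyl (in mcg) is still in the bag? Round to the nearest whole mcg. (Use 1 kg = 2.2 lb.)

333 mcg

Weight = 149 lb ÷ 2.2 lb/kg = 67.72727 kg
Dose = 0.63 mcg/kg/hr × 67.72727 kg = 42.66818 mcg/hr
Concentration = 900 mcg ÷ 46 mL = 19.56522 mcg/mL
Rate = 42.66818 mcg/hr ÷ 19.56522 mcg/mL = 2.180818 mL/hr
Volume infused = 2.180818 mL/hr × 13.3 hr = 29.00488 mL
Volume remaining = 46 − 29.00488 = 16.99512 mL
Drug remaining = 16.99512 mL × 19.56522 mcg/mL = 332.5132 mcg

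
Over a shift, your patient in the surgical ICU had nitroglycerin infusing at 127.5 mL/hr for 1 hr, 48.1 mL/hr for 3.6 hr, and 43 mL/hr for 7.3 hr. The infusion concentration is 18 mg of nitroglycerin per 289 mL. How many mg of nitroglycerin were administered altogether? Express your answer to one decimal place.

38.3 mg

Concentration = 18 mg ÷ 289 mL = 0.06228374 mg/mL
Stage 1: 127.5 mL/hr × 1 hr = 127.5 mL → 127.5 mL × 0.06228374 mg/mL = 7.941176 mg
Stage 2: 48.1 mL/hr × 3.6 hr = 173.16 mL → 173.16 mL × 0.06228374 mg/mL = 10.78505 mg
Stage 3: 43 mL/hr × 7.3 hr = 313.9 mL → 313.9 mL × 0.06228374 mg/mL = 19.55087 mg
Total = 7.941176 + 10.78505 + 19.55087 = 38.27709 mg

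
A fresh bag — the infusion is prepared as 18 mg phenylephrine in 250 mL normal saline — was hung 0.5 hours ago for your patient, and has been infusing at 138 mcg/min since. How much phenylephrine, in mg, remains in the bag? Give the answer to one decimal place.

13.9 mg

138 mcg/min × 60 min/hr = 8280 mcg/hr
Concentration = 18 mg ÷ 250 mL = 0.072 mg/mL = 72 mcg/mL
Rate = 8280 mcg/hr ÷ 72 mcg/mL = 115 mL/hr
Volume infused = 115 mL/hr × 0.5 hr = 57.5 mL
Volume remaining = 250 − 57.5 = 192.5 mL
Drug remaining = 192.5 mL × 72 mcg/mL = 13860 mcg = 13.86 mg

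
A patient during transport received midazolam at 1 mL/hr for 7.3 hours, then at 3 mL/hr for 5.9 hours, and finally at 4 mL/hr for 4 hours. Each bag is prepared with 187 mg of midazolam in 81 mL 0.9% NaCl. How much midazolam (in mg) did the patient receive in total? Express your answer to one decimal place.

Concentration = 187 mg ÷ 81 mL = 2.308642 mg/mL
Stage 1: 1 mL/hr × 7.3 hr = 7.3 mL → 7.3 mL × 2.308642 mg/mL = 16.85309 mg
Stage 2: 3 mL/hr × 5.9 hr = 17.7 mL → 17.7 mL × 2.308642 mg/mL = 40.86296 mg
Stage 3: 4 mL/hr × 4 hr = 16 mL → 16 mL × 2.308642 mg/mL = 36.93827 mg
Total = 16.85309 + 40.86296 + 36.93827 = 94.65432 mg

94.7 mg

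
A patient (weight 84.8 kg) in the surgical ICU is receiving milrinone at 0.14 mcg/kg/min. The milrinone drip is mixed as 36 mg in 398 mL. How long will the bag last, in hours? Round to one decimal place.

Dose = 0.14 mcg/kg/min × 84.8 kg = 11.872 mcg/min
11.872 mcg/min × 60 min/hr = 712.32 mcg/hr
Concentration = 36 mg ÷ 398 mL = 0.09045226 mg/mL = 90.45226 mcg/mL
Rate = 712.32 mcg/hr ÷ 90.45226 mcg/mL = 7.875093 mL/hr
Duration = 398 mL ÷ 7.875093 mL/hr = 50.53908 hr

50.5 hours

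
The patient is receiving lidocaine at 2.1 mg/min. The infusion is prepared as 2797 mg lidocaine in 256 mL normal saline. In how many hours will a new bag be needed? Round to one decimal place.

2.1 mg/min × 60 min/hr = 126 mg/hr
Concentration = 2797 mg ÷ 256 mL = 10.92578 mg/mL
Rate = 126 mg/hr ÷ 10.92578 mg/mL = 11.53236 mL/hr
Duration = 256 mL ÷ 11.53236 mL/hr = 22.19841 hr

22.2 hours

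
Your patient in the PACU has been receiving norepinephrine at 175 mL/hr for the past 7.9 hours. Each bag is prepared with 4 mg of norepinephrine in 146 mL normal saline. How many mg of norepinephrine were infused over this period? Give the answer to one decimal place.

37.9 mg

Concentration = 4 mg ÷ 146 mL = 0.02739726 mg/mL = 27.39726 mcg/mL
Drug rate = 175 mL/hr × 27.39726 mcg/mL = 4794.521 mcg/hr
Total = 4794.521 mcg/hr × 7.9 hr = 37876.71 mcg = 37.87671 mg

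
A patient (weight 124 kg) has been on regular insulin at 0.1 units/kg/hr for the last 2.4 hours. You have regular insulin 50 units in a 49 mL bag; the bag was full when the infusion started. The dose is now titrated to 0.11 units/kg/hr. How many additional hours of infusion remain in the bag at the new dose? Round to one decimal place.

Initial rate:
Dose = 0.1 units/kg/hr × 124 kg = 12.4 units/hr
Concentration = 50 units ÷ 49 mL = 1.020408 units/mL
Rate = 12.4 units/hr ÷ 1.020408 units/mL = 12.152 mL/hr
Volume infused so far = 12.152 mL/hr × 2.4 hr = 29.1648 mL
Volume remaining = 49 − 29.1648 = 19.8352 mL
New rate:
Dose = 0.11 units/kg/hr × 124 kg = 13.64 units/hr
Rate = 13.64 units/hr ÷ 1.020408 units/mL = 13.3672 mL/hr
Time remaining = 19.8352 mL ÷ 13.3672 mL/hr = 1.483871 hr

1.5 hours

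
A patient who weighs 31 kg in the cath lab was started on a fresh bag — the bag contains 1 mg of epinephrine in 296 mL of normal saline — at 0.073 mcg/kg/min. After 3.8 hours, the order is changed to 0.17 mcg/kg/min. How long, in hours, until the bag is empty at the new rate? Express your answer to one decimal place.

Initial rate:
Dose = 0.073 mcg/kg/min × 31 kg = 2.263 mcg/min
2.263 mcg/min × 60 min/hr = 135.78 mcg/hr
Concentration = 1 mg ÷ 296 mL = 0.003378378 mg/mL = 3.378378 mcg/mL
Rate = 135.78 mcg/hr ÷ 3.378378 mcg/mL = 40.19088 mL/hr
Volume infused so far = 40.19088 mL/hr × 3.8 hr = 152.7253 mL
Volume remaining = 296 − 152.7253 = 143.2747 mL
New rate:
Dose = 0.17 mcg/kg/min × 31 kg = 5.27 mcg/min
5.27 mcg/min × 60 min/hr = 316.2 mcg/hr
Rate = 316.2 mcg/hr ÷ 3.378378 mcg/mL = 93.5952 mL/hr
Time remaining = 143.2747 mL ÷ 93.5952 mL/hr = 1.530791 hr

1.5 hours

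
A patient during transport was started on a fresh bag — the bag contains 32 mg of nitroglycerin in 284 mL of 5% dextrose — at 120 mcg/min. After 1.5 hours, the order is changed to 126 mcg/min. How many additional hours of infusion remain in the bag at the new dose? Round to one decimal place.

2.8 hours

Initial rate:
120 mcg/min × 60 min/hr = 7200 mcg/hr
Concentration = 32 mg ÷ 284 mL = 0.1126761 mg/mL = 112.6761 mcg/mL
Rate = 7200 mcg/hr ÷ 112.6761 mcg/mL = 63.9 mL/hr
Volume infused so far = 63.9 mL/hr × 1.5 hr = 95.85 mL
Volume remaining = 284 − 95.85 = 188.15 mL
New rate:
126 mcg/min × 60 min/hr = 7560 mcg/hr
Rate = 7560 mcg/hr ÷ 112.6761 mcg/mL = 67.095 mL/hr
Time remaining = 188.15 mL ÷ 67.095 mL/hr = 2.804233 hr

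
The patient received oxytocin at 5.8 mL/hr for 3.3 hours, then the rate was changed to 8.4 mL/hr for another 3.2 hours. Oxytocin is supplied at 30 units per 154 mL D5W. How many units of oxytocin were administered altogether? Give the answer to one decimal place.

9.0 units

Concentration = 30 units ÷ 154 mL = 0.1948052 units/mL
Stage 1: 5.8 mL/hr × 3.3 hr = 19.14 mL → 19.14 mL × 0.1948052 units/mL = 3.728571 units
Stage 2: 8.4 mL/hr × 3.2 hr = 26.88 mL → 26.88 mL × 0.1948052 units/mL = 5.236364 units
Total = 3.728571 + 5.236364 = 8.964935 units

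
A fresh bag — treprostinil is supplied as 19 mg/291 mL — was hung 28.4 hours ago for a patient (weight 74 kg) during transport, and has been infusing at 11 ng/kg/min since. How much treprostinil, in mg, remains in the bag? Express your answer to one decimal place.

17.6 mg

Dose = 11 ng/kg/min × 74 kg = 814 ng/min
814 ng/min × 60 min/hr = 48840 ng/hr
Concentration = 19 mg ÷ 291 mL = 0.0652921 mg/mL = 65292.1 ng/mL
Rate = 48840 ng/hr ÷ 65292.1 ng/mL = 0.7480232 mL/hr
Volume infused = 0.7480232 mL/hr × 28.4 hr = 21.24386 mL
Volume remaining = 291 − 21.24386 = 269.7561 mL
Drug remaining = 269.7561 mL × 65292.1 ng/mL = 17612944 ng = 17.61294 mg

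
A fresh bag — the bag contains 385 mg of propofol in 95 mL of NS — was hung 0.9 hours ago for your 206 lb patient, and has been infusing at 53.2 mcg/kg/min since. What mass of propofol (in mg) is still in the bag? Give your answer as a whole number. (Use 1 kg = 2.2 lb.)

Weight = 206 lb ÷ 2.2 lb/kg = 93.63636 kg
Dose = 53.2 mcg/kg/min × 93.63636 kg = 4981.455 mcg/min
4981.455 mcg/min × 60 min/hr = 298887.3 mcg/hr
Concentration = 385 mg ÷ 95 mL = 4.052632 mg/mL = 4052.632 mcg/mL
Rate = 298887.3 mcg/hr ÷ 4052.632 mcg/mL = 73.7514 mL/hr
Volume infused = 73.7514 mL/hr × 0.9 hr = 66.37626 mL
Volume remaining = 95 − 66.37626 = 28.62374 mL
Drug remaining = 28.62374 mL × 4052.632 mcg/mL = 116001.5 mcg = 116.0015 mg

116 mg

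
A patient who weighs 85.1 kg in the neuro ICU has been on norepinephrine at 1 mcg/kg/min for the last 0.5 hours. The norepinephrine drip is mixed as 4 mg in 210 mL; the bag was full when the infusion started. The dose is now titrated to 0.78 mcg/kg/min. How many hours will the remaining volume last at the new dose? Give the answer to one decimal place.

Initial rate:
Dose = 1 mcg/kg/min × 85.1 kg = 85.1 mcg/min
85.1 mcg/min × 60 min/hr = 5106 mcg/hr
Concentration = 4 mg ÷ 210 mL = 0.01904762 mg/mL = 19.04762 mcg/mL
Rate = 5106 mcg/hr ÷ 19.04762 mcg/mL = 268.065 mL/hr
Volume infused so far = 268.065 mL/hr × 0.5 hr = 134.0325 mL
Volume remaining = 210 − 134.0325 = 75.9675 mL
New rate:
Dose = 0.78 mcg/kg/min × 85.1 kg = 66.378 mcg/min
66.378 mcg/min × 60 min/hr = 3982.68 mcg/hr
Rate = 3982.68 mcg/hr ÷ 19.04762 mcg/mL = 209.0907 mL/hr
Time remaining = 75.9675 mL ÷ 209.0907 mL/hr = 0.3633232 hr

0.4 hours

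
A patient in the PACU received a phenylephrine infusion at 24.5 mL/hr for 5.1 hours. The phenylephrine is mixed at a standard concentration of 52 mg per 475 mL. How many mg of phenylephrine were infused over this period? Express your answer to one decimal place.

13.7 mg

Concentration = 52 mg ÷ 475 mL = 0.1094737 mg/mL = 109.4737 mcg/mL
Drug rate = 24.5 mL/hr × 109.4737 mcg/mL = 2682.105 mcg/hr
Total = 2682.105 mcg/hr × 5.1 hr = 13678.74 mcg = 13.67874 mg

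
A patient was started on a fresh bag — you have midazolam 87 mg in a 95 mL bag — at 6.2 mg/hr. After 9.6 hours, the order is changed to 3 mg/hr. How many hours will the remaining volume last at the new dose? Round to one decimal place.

Initial rate:
Concentration = 87 mg ÷ 95 mL = 0.9157895 mg/mL
Rate = 6.2 mg/hr ÷ 0.9157895 mg/mL = 6.770115 mL/hr
Volume infused so far = 6.770115 mL/hr × 9.6 hr = 64.9931 mL
Volume remaining = 95 − 64.9931 = 30.0069 mL
New rate:
Rate = 3 mg/hr ÷ 0.9157895 mg/mL = 3.275862 mL/hr
Time remaining = 30.0069 mL ÷ 3.275862 mL/hr = 9.16 hr

9.2 hours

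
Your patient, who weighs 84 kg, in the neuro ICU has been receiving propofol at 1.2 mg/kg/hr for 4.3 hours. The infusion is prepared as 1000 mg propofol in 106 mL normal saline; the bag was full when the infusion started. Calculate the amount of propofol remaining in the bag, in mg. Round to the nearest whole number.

567 mg

Dose = 1.2 mg/kg/hr × 84 kg = 100.8 mg/hr
Concentration = 1000 mg ÷ 106 mL = 9.433962 mg/mL
Rate = 100.8 mg/hr ÷ 9.433962 mg/mL = 10.6848 mL/hr
Volume infused = 10.6848 mL/hr × 4.3 hr = 45.94464 mL
Volume remaining = 106 − 45.94464 = 60.05536 mL
Drug remaining = 60.05536 mL × 9.433962 mg/mL = 566.56 mg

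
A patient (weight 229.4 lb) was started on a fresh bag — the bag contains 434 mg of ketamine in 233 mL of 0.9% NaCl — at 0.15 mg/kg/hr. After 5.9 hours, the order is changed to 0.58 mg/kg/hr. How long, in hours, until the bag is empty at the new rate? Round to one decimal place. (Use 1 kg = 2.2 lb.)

5.7 hours

Initial rate:
Weight = 229.4 lb ÷ 2.2 lb/kg = 104.2727 kg
Dose = 0.15 mg/kg/hr × 104.2727 kg = 15.64091 mg/hr
Concentration = 434 mg ÷ 233 mL = 1.862661 mg/mL
Rate = 15.64091 mg/hr ÷ 1.862661 mg/mL = 8.397078 mL/hr
Volume infused so far = 8.397078 mL/hr × 5.9 hr = 49.54276 mL
Volume remaining = 233 − 49.54276 = 183.4572 mL
New rate:
Dose = 0.58 mg/kg/hr × 104.2727 kg = 60.47818 mg/hr
Rate = 60.47818 mg/hr ÷ 1.862661 mg/mL = 32.4687 mL/hr
Time remaining = 183.4572 mL ÷ 32.4687 mL/hr = 5.65028 hr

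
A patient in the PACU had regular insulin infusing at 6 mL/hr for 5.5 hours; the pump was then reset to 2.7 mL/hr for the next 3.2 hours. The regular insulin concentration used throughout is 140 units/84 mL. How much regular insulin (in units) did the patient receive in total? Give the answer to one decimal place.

Concentration = 140 units ÷ 84 mL = 1.666667 units/mL
Stage 1: 6 mL/hr × 5.5 hr = 33 mL → 33 mL × 1.666667 units/mL = 55 units
Stage 2: 2.7 mL/hr × 3.2 hr = 8.64 mL → 8.64 mL × 1.666667 units/mL = 14.4 units
Total = 55 + 14.4 = 69.4 units

69.4 units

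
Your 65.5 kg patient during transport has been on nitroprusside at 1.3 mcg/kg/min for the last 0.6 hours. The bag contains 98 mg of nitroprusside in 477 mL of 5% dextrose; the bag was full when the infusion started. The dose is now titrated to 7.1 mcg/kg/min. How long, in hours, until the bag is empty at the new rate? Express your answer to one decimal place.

Initial rate:
Dose = 1.3 mcg/kg/min × 65.5 kg = 85.15 mcg/min
85.15 mcg/min × 60 min/hr = 5109 mcg/hr
Concentration = 98 mg ÷ 477 mL = 0.2054507 mg/mL = 205.4507 mcg/mL
Rate = 5109 mcg/hr ÷ 205.4507 mcg/mL = 24.86728 mL/hr
Volume infused so far = 24.86728 mL/hr × 0.6 hr = 14.92037 mL
Volume remaining = 477 − 14.92037 = 462.0796 mL
New rate:
Dose = 7.1 mcg/kg/min × 65.5 kg = 465.05 mcg/min
465.05 mcg/min × 60 min/hr = 27903 mcg/hr
Rate = 27903 mcg/hr ÷ 205.4507 mcg/mL = 135.8136 mL/hr
Time remaining = 462.0796 mL ÷ 135.8136 mL/hr = 3.402308 hr

3.4 hours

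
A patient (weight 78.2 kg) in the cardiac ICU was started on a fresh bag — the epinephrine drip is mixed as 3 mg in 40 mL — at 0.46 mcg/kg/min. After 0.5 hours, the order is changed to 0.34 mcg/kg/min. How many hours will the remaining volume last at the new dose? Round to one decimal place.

1.2 hours

Initial rate:
Dose = 0.46 mcg/kg/min × 78.2 kg = 35.972 mcg/min
35.972 mcg/min × 60 min/hr = 2158.32 mcg/hr
Concentration = 3 mg ÷ 40 mL = 0.075 mg/mL = 75 mcg/mL
Rate = 2158.32 mcg/hr ÷ 75 mcg/mL = 28.7776 mL/hr
Volume infused so far = 28.7776 mL/hr × 0.5 hr = 14.3888 mL
Volume remaining = 40 − 14.3888 = 25.6112 mL
New rate:
Dose = 0.34 mcg/kg/min × 78.2 kg = 26.588 mcg/min
26.588 mcg/min × 60 min/hr = 1595.28 mcg/hr
Rate = 1595.28 mcg/hr ÷ 75 mcg/mL = 21.2704 mL/hr
Time remaining = 25.6112 mL ÷ 21.2704 mL/hr = 1.204077 hr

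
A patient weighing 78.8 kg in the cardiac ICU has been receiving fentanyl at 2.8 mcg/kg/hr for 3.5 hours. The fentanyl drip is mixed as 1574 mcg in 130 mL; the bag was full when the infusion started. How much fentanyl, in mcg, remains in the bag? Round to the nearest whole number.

802 mcg

Dose = 2.8 mcg/kg/hr × 78.8 kg = 220.64 mcg/hr
Concentration = 1574 mcg ÷ 130 mL = 12.10769 mcg/mL
Rate = 220.64 mcg/hr ÷ 12.10769 mcg/mL = 18.22313 mL/hr
Volume infused = 18.22313 mL/hr × 3.5 hr = 63.78094 mL
Volume remaining = 130 − 63.78094 = 66.21906 mL
Drug remaining = 66.21906 mL × 12.10769 mcg/mL = 801.76 mcg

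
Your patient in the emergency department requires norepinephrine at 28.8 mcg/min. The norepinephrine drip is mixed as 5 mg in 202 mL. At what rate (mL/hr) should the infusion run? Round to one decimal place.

28.8 mcg/min × 60 min/hr = 1728 mcg/hr
Concentration = 5 mg ÷ 202 mL = 0.02475248 mg/mL = 24.75248 mcg/mL
Rate = 1728 mcg/hr ÷ 24.75248 mcg/mL = 69.8112 mL/hr

69.8 mL/hr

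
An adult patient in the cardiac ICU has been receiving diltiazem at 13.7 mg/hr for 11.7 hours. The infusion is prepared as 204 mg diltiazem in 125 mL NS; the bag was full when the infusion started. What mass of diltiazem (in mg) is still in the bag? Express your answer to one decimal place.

43.7 mg

Concentration = 204 mg ÷ 125 mL = 1.632 mg/mL
Rate = 13.7 mg/hr ÷ 1.632 mg/mL = 8.394608 mL/hr
Volume infused = 8.394608 mL/hr × 11.7 hr = 98.21691 mL
Volume remaining = 125 − 98.21691 = 26.78309 mL
Drug remaining = 26.78309 mL × 1.632 mg/mL = 43.71 mg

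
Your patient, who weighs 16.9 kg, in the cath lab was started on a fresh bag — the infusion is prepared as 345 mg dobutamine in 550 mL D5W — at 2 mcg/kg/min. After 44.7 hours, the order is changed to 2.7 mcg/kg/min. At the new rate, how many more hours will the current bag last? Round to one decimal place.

92.9 hours

Initial rate:
Dose = 2 mcg/kg/min × 16.9 kg = 33.8 mcg/min
33.8 mcg/min × 60 min/hr = 2028 mcg/hr
Concentration = 345 mg ÷ 550 mL = 0.6272727 mg/mL = 627.2727 mcg/mL
Rate = 2028 mcg/hr ÷ 627.2727 mcg/mL = 3.233043 mL/hr
Volume infused so far = 3.233043 mL/hr × 44.7 hr = 144.517 mL
Volume remaining = 550 − 144.517 = 405.483 mL
New rate:
Dose = 2.7 mcg/kg/min × 16.9 kg = 45.63 mcg/min
45.63 mcg/min × 60 min/hr = 2737.8 mcg/hr
Rate = 2737.8 mcg/hr ÷ 627.2727 mcg/mL = 4.364609 mL/hr
Time remaining = 405.483 mL ÷ 4.364609 mL/hr = 92.90248 hr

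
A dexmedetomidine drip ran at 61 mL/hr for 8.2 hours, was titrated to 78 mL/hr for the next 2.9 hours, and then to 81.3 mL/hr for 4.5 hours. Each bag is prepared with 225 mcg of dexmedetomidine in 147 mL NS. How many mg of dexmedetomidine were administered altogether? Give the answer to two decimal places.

1.67 mg

Concentration = 225 mcg ÷ 147 mL = 1.530612 mcg/mL
Stage 1: 61 mL/hr × 8.2 hr = 500.2 mL → 500.2 mL × 1.530612 mcg/mL = 765.6122 mcg
Stage 2: 78 mL/hr × 2.9 hr = 226.2 mL → 226.2 mL × 1.530612 mcg/mL = 346.2245 mcg
Stage 3: 81.3 mL/hr × 4.5 hr = 365.85 mL → 365.85 mL × 1.530612 mcg/mL = 559.9745 mcg
Total = 765.6122 + 346.2245 + 559.9745 = 1671.811 mcg = 1.671811 mg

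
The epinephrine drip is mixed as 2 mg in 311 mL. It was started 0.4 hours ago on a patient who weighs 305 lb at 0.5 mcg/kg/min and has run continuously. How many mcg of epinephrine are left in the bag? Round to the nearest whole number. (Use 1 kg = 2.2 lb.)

Weight = 305 lb ÷ 2.2 lb/kg = 138.6364 kg
Dose = 0.5 mcg/kg/min × 138.6364 kg = 69.31818 mcg/min
69.31818 mcg/min × 60 min/hr = 4159.091 mcg/hr
Concentration = 2 mg ÷ 311 mL = 0.006430868 mg/mL = 6.430868 mcg/mL
Rate = 4159.091 mcg/hr ÷ 6.430868 mcg/mL = 646.7386 mL/hr
Volume infused = 646.7386 mL/hr × 0.4 hr = 258.6955 mL
Volume remaining = 311 − 258.6955 = 52.30455 mL
Drug remaining = 52.30455 mL × 6.430868 mcg/mL = 336.3636 mcg

336 mcg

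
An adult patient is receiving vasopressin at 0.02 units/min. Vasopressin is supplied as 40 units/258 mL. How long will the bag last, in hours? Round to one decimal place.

0.02 units/min × 60 min/hr = 1.2 units/hr
Concentration = 40 units ÷ 258 mL = 0.1550388 units/mL
Rate = 1.2 units/hr ÷ 0.1550388 units/mL = 7.74 mL/hr
Duration = 258 mL ÷ 7.74 mL/hr = 33.33333 hr

33.3 hours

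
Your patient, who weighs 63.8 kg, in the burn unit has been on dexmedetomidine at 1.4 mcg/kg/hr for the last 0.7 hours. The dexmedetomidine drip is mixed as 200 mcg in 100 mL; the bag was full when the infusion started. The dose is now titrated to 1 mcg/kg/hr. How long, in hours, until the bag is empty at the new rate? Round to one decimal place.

Initial rate:
Dose = 1.4 mcg/kg/hr × 63.8 kg = 89.32 mcg/hr
Concentration = 200 mcg ÷ 100 mL = 2 mcg/mL
Rate = 89.32 mcg/hr ÷ 2 mcg/mL = 44.66 mL/hr
Volume infused so far = 44.66 mL/hr × 0.7 hr = 31.262 mL
Volume remaining = 100 − 31.262 = 68.738 mL
New rate:
Dose = 1 mcg/kg/hr × 63.8 kg = 63.8 mcg/hr
Rate = 63.8 mcg/hr ÷ 2 mcg/mL = 31.9 mL/hr
Time remaining = 68.738 mL ÷ 31.9 mL/hr = 2.154796 hr

2.2 hours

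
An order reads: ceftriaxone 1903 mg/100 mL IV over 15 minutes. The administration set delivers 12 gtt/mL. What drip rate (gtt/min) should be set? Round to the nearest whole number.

80 gtt/min

100 mL ÷ (15 min) = 6.666667 mL/min
6.666667 mL/min × 12 gtt/mL = 80 gtt/min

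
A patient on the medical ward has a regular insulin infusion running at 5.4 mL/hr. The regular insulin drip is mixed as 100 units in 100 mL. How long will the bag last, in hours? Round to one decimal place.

18.5 hours

Duration = 100 mL ÷ 5.4 mL/hr = 18.51852 hr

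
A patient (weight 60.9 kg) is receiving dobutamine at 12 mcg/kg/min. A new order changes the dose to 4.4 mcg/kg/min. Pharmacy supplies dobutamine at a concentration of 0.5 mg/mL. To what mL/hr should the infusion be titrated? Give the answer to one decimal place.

32.2 mL/hr

Dose = 4.4 mcg/kg/min × 60.9 kg = 267.96 mcg/min
267.96 mcg/min × 60 min/hr = 16077.6 mcg/hr
Concentration = 0.5 mg/mL = 500 mcg/mL
Rate = 16077.6 mcg/hr ÷ 500 mcg/mL = 32.1552 mL/hr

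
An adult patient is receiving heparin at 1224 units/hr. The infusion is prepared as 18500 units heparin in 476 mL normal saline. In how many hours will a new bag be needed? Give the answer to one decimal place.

15.1 hours

Concentration = 18500 units ÷ 476 mL = 38.86555 units/mL
Rate = 1224 units/hr ÷ 38.86555 units/mL = 31.49319 mL/hr
Duration = 476 mL ÷ 31.49319 mL/hr = 15.11438 hr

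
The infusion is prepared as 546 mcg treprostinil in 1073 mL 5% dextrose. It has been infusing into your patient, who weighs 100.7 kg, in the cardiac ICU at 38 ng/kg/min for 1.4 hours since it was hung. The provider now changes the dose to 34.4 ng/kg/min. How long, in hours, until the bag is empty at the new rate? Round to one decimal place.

Initial rate:
Dose = 38 ng/kg/min × 100.7 kg = 3826.6 ng/min
3826.6 ng/min × 60 min/hr = 229596 ng/hr
Concentration = 546 mcg ÷ 1073 mL = 0.5088537 mcg/mL = 508.8537 ng/mL
Rate = 229596 ng/hr ÷ 508.8537 ng/mL = 451.2024 mL/hr
Volume infused so far = 451.2024 mL/hr × 1.4 hr = 631.6834 mL
Volume remaining = 1073 − 631.6834 = 441.3166 mL
New rate:
Dose = 34.4 ng/kg/min × 100.7 kg = 3464.08 ng/min
3464.08 ng/min × 60 min/hr = 207844.8 ng/hr
Rate = 207844.8 ng/hr ÷ 508.8537 ng/mL = 408.4569 mL/hr
Time remaining = 441.3166 mL ÷ 408.4569 mL/hr = 1.080448 hr

1.1 hours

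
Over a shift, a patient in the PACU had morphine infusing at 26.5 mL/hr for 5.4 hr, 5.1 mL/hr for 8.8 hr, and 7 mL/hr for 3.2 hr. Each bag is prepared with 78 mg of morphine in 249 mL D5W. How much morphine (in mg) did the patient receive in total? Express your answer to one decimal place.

Concentration = 78 mg ÷ 249 mL = 0.313253 mg/mL
Stage 1: 26.5 mL/hr × 5.4 hr = 143.1 mL → 143.1 mL × 0.313253 mg/mL = 44.82651 mg
Stage 2: 5.1 mL/hr × 8.8 hr = 44.88 mL → 44.88 mL × 0.313253 mg/mL = 14.0588 mg
Stage 3: 7 mL/hr × 3.2 hr = 22.4 mL → 22.4 mL × 0.313253 mg/mL = 7.016867 mg
Total = 44.82651 + 14.0588 + 7.016867 = 65.90217 mg

65.9 mg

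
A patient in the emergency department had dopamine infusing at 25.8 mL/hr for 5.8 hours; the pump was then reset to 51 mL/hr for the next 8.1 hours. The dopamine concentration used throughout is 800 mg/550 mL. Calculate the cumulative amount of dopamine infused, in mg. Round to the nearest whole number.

819 mg

Concentration = 800 mg ÷ 550 mL = 1.454545 mg/mL
Stage 1: 25.8 mL/hr × 5.8 hr = 149.64 mL → 149.64 mL × 1.454545 mg/mL = 217.6582 mg
Stage 2: 51 mL/hr × 8.1 hr = 413.1 mL → 413.1 mL × 1.454545 mg/mL = 600.8727 mg
Total = 217.6582 + 600.8727 = 818.5309 mg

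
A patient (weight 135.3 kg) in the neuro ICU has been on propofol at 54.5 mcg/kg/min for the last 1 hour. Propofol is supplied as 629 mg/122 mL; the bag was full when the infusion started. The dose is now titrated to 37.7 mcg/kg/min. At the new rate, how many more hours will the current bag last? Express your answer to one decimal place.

Initial rate:
Dose = 54.5 mcg/kg/min × 135.3 kg = 7373.85 mcg/min
7373.85 mcg/min × 60 min/hr = 442431 mcg/hr
Concentration = 629 mg ÷ 122 mL = 5.155738 mg/mL = 5155.738 mcg/mL
Rate = 442431 mcg/hr ÷ 5155.738 mcg/mL = 85.81333 mL/hr
Volume infused so far = 85.81333 mL/hr × 1 hr = 85.81333 mL
Volume remaining = 122 − 85.81333 = 36.18667 mL
New rate:
Dose = 37.7 mcg/kg/min × 135.3 kg = 5100.81 mcg/min
5100.81 mcg/min × 60 min/hr = 306048.6 mcg/hr
Rate = 306048.6 mcg/hr ÷ 5155.738 mcg/mL = 59.36078 mL/hr
Time remaining = 36.18667 mL ÷ 59.36078 mL/hr = 0.6096058 hr

0.6 hours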